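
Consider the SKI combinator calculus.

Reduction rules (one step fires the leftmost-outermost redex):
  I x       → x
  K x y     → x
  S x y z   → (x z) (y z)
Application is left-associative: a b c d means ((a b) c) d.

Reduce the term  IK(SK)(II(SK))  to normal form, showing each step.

Answer: normal form = SK  (in 2 steps)

Working:
  start: IK(SK)(II(SK))
  →1  K(SK)(II(SK))
  →2  SK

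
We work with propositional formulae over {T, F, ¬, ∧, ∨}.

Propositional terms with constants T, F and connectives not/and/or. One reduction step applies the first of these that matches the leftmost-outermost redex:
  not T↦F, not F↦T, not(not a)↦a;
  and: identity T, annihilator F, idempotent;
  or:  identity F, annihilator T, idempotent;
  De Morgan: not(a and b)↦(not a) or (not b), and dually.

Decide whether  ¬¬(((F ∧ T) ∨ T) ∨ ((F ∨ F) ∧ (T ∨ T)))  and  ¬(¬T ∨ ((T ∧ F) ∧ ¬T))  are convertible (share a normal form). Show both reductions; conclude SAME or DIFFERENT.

Term A:
  start: ¬¬(((F ∧ T) ∨ T) ∨ ((F ∨ F) ∧ (T ∨ T)))
  [1] ((F ∧ T) ∨ T) ∨ ((F ∨ F) ∧ (T ∨ T))
  [2] T ∨ ((F ∨ F) ∧ (T ∨ T))
  [3] T

Term B:
  start: ¬(¬T ∨ ((T ∧ F) ∧ ¬T))
  [1] ¬¬T ∧ ¬((T ∧ F) ∧ ¬T)
  [2] T ∧ ¬((T ∧ F) ∧ ¬T)
  [3] ¬((T ∧ F) ∧ ¬T)
  [4] ¬(T ∧ F) ∨ ¬¬T
  [5] (¬T ∨ ¬F) ∨ ¬¬T
  [6] (F ∨ ¬F) ∨ ¬¬T
  [7] ¬F ∨ ¬¬T
  [8] T ∨ ¬¬T
  [9] T

Answer: SAME — A ⇓ T, B ⇓ T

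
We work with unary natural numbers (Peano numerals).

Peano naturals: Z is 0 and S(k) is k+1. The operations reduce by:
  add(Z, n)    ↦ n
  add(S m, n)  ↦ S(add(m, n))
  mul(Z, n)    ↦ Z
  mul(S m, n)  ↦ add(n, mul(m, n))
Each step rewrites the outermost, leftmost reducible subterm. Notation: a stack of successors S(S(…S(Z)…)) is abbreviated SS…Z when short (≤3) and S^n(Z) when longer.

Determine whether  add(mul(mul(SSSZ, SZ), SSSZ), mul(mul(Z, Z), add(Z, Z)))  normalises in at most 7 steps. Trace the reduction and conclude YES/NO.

Answer: NO — after 7 steps the term is S(S(add(add(SZ, mul(add(Z, mul(SSZ, SZ)), SSSZ)), mul(mul(Z, Z), add(Z, Z))))), not yet normal

Derivation:
  start: add(mul(mul(SSSZ, SZ), SSSZ), mul(mul(Z, Z), add(Z, Z)))
  step 1: add(mul(add(SZ, mul(SSZ, SZ)), SSSZ), mul(mul(Z, Z), add(Z, Z)))
  step 2: add(mul(S(add(Z, mul(SSZ, SZ))), SSSZ), mul(mul(Z, Z), add(Z, Z)))
  step 3: add(add(SSSZ, mul(add(Z, mul(SSZ, SZ)), SSSZ)), mul(mul(Z, Z), add(Z, Z)))
  step 4: add(S(add(SSZ, mul(add(Z, mul(SSZ, SZ)), SSSZ))), mul(mul(Z, Z), add(Z, Z)))
  step 5: S(add(add(SSZ, mul(add(Z, mul(SSZ, SZ)), SSSZ)), mul(mul(Z, Z), add(Z, Z))))
  step 6: S(add(S(add(SZ, mul(add(Z, mul(SSZ, SZ)), SSSZ))), mul(mul(Z, Z), add(Z, Z))))
  step 7: S(S(add(add(SZ, mul(add(Z, mul(SSZ, SZ)), SSSZ)), mul(mul(Z, Z), add(Z, Z)))))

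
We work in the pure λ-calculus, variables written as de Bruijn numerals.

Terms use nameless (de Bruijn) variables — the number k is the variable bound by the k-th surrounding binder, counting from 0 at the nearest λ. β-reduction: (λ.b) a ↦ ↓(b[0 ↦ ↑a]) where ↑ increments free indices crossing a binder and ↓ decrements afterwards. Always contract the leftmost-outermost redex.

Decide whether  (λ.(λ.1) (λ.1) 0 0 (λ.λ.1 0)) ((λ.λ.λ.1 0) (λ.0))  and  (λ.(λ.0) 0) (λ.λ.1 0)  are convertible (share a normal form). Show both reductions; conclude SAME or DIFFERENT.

Answer: SAME — A ⇓ λ.λ.1 0, B ⇓ λ.λ.1 0

Reduction:
Term A:
  start: (λ.(λ.1) (λ.1) 0 0 (λ.λ.1 0)) ((λ.λ.λ.1 0) (λ.0))
  [1] (λ.(λ.λ.λ.1 0) (λ.0)) (λ.(λ.λ.λ.1 0) (λ.0)) ((λ.λ.λ.1 0) (λ.0)) ((λ.λ.λ.1 0) (λ.0)) (λ.λ.1 0)
  [2] (λ.λ.λ.1 0) (λ.0) ((λ.λ.λ.1 0) (λ.0)) ((λ.λ.λ.1 0) (λ.0)) (λ.λ.1 0)
  [3] (λ.λ.1 0) ((λ.λ.λ.1 0) (λ.0)) ((λ.λ.λ.1 0) (λ.0)) (λ.λ.1 0)
  [4] (λ.(λ.λ.λ.1 0) (λ.0) 0) ((λ.λ.λ.1 0) (λ.0)) (λ.λ.1 0)
  [5] (λ.λ.λ.1 0) (λ.0) ((λ.λ.λ.1 0) (λ.0)) (λ.λ.1 0)
  [6] (λ.λ.1 0) ((λ.λ.λ.1 0) (λ.0)) (λ.λ.1 0)
  [7] (λ.(λ.λ.λ.1 0) (λ.0) 0) (λ.λ.1 0)
  [8] (λ.λ.λ.1 0) (λ.0) (λ.λ.1 0)
  [9] (λ.λ.1 0) (λ.λ.1 0)
  [10] λ.(λ.λ.1 0) 0
  [11] λ.λ.1 0

Term B:
  start: (λ.(λ.0) 0) (λ.λ.1 0)
  [1] (λ.0) (λ.λ.1 0)
  [2] λ.λ.1 0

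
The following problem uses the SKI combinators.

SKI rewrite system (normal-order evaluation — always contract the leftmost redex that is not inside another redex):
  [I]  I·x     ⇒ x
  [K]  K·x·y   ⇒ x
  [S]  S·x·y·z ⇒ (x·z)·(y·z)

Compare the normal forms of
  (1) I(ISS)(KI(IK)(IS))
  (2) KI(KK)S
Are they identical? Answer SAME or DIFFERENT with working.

Term A:
  start: I(ISS)(KI(IK)(IS))
  step 1: ISS(KI(IK)(IS))
  step 2: SS(KI(IK)(IS))
  step 3: SS(I(IS))
  step 4: SS(IS)
  step 5: SSS

Term B:
  start: KI(KK)S
  step 1: IS
  step 2: S

Answer: DIFFERENT — A ⇓ SSS, B ⇓ S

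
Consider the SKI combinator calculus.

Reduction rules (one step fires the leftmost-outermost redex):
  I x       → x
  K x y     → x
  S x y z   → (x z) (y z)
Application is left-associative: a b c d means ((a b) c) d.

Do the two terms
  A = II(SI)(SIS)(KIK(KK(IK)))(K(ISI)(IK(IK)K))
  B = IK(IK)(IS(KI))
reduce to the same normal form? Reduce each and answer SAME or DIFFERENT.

Answer: DIFFERENT — A ⇓ K(SK), B ⇓ K

Reduction:
Term A:
  start: II(SI)(SIS)(KIK(KK(IK)))(K(ISI)(IK(IK)K))
  step 1: I(SI)(SIS)(KIK(KK(IK)))(K(ISI)(IK(IK)K))
  step 2: SI(SIS)(KIK(KK(IK)))(K(ISI)(IK(IK)K))
  step 3: I(KIK(KK(IK)))(SIS(KIK(KK(IK))))(K(ISI)(IK(IK)K))
  step 4: KIK(KK(IK))(SIS(KIK(KK(IK))))(K(ISI)(IK(IK)K))
  step 5: I(KK(IK))(SIS(KIK(KK(IK))))(K(ISI)(IK(IK)K))
  step 6: KK(IK)(SIS(KIK(KK(IK))))(K(ISI)(IK(IK)K))
  step 7: K(SIS(KIK(KK(IK))))(K(ISI)(IK(IK)K))
  step 8: SIS(KIK(KK(IK)))
  step 9: I(KIK(KK(IK)))(S(KIK(KK(IK))))
  step 10: KIK(KK(IK))(S(KIK(KK(IK))))
  step 11: I(KK(IK))(S(KIK(KK(IK))))
  step 12: KK(IK)(S(KIK(KK(IK))))
  step 13: K(S(KIK(KK(IK))))
  step 14: K(S(I(KK(IK))))
  step 15: K(S(KK(IK)))
  step 16: K(SK)

Term B:
  start: IK(IK)(IS(KI))
  step 1: K(IK)(IS(KI))
  step 2: IK
  step 3: K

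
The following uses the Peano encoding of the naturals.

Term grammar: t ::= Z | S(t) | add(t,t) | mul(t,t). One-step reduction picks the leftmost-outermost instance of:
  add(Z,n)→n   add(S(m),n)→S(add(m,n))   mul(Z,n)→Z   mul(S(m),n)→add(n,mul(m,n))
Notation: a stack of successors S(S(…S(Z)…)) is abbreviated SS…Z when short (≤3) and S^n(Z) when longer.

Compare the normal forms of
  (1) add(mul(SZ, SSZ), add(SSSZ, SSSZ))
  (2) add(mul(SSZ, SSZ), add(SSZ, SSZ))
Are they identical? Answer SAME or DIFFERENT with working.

Term A:
  start: add(mul(SZ, SSZ), add(SSSZ, SSSZ))
  →1  add(add(SSZ, mul(Z, SSZ)), add(SSSZ, SSSZ))
  →2  add(S(add(SZ, mul(Z, SSZ))), add(SSSZ, SSSZ))
  →3  S(add(add(SZ, mul(Z, SSZ)), add(SSSZ, SSSZ)))
  →4  S(add(S(add(Z, mul(Z, SSZ))), add(SSSZ, SSSZ)))
  →5  S(S(add(add(Z, mul(Z, SSZ)), add(SSSZ, SSSZ))))
  →6  S(S(add(mul(Z, SSZ), add(SSSZ, SSSZ))))
  →7  S(S(add(Z, add(SSSZ, SSSZ))))
  →8  S(S(add(SSSZ, SSSZ)))
  →9  S(S(S(add(SSZ, SSSZ))))
  →10  S(S(S(S(add(SZ, SSSZ)))))
  →11  S(S(S(S(S(add(Z, SSSZ))))))
  →12  S^8(Z)

Term B:
  start: add(mul(SSZ, SSZ), add(SSZ, SSZ))
  →1  add(add(SSZ, mul(SZ, SSZ)), add(SSZ, SSZ))
  →2  add(S(add(SZ, mul(SZ, SSZ))), add(SSZ, SSZ))
  →3  S(add(add(SZ, mul(SZ, SSZ)), add(SSZ, SSZ)))
  →4  S(add(S(add(Z, mul(SZ, SSZ))), add(SSZ, SSZ)))
  →5  S(S(add(add(Z, mul(SZ, SSZ)), add(SSZ, SSZ))))
  →6  S(S(add(mul(SZ, SSZ), add(SSZ, SSZ))))
  →7  S(S(add(add(SSZ, mul(Z, SSZ)), add(SSZ, SSZ))))
  →8  S(S(add(S(add(SZ, mul(Z, SSZ))), add(SSZ, SSZ))))
  →9  S(S(S(add(add(SZ, mul(Z, SSZ)), add(SSZ, SSZ)))))
  →10  S(S(S(add(S(add(Z, mul(Z, SSZ))), add(SSZ, SSZ)))))
  →11  S(S(S(S(add(add(Z, mul(Z, SSZ)), add(SSZ, SSZ))))))
  →12  S(S(S(S(add(mul(Z, SSZ), add(SSZ, SSZ))))))
  →13  S(S(S(S(add(Z, add(SSZ, SSZ))))))
  →14  S(S(S(S(add(SSZ, SSZ)))))
  →15  S(S(S(S(S(add(SZ, SSZ))))))
  →16  S(S(S(S(S(S(add(Z, SSZ)))))))
  →17  S^8(Z)

Answer: SAME — A ⇓ S^8(Z), B ⇓ S^8(Z)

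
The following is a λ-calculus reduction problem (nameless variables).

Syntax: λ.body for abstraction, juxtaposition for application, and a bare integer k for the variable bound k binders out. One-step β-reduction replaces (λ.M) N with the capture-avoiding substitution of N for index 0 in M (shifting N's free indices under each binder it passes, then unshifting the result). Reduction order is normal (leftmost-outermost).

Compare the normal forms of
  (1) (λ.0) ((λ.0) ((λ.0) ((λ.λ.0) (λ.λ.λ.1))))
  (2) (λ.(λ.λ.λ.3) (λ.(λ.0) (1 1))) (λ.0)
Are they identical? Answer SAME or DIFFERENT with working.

Answer: DIFFERENT — A ⇓ λ.0, B ⇓ λ.λ.λ.0

Working:
Term A:
  start: (λ.0) ((λ.0) ((λ.0) ((λ.λ.0) (λ.λ.λ.1))))
  step 1: (λ.0) ((λ.0) ((λ.λ.0) (λ.λ.λ.1)))
  step 2: (λ.0) ((λ.λ.0) (λ.λ.λ.1))
  step 3: (λ.λ.0) (λ.λ.λ.1)
  step 4: λ.0

Term B:
  start: (λ.(λ.λ.λ.3) (λ.(λ.0) (1 1))) (λ.0)
  step 1: (λ.λ.λ.λ.0) (λ.(λ.0) ((λ.0) (λ.0)))
  step 2: λ.λ.λ.0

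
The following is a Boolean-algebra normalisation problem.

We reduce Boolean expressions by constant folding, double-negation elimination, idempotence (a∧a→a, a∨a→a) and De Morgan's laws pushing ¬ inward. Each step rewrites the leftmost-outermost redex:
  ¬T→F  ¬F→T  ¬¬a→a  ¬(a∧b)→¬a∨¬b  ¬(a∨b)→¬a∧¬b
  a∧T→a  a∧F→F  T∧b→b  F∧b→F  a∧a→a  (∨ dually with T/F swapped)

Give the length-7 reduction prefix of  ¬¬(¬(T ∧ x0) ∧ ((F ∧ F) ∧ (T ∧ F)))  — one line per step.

  start: ¬¬(¬(T ∧ x0) ∧ ((F ∧ F) ∧ (T ∧ F)))
  [1] ¬(T ∧ x0) ∧ ((F ∧ F) ∧ (T ∧ F))
  [2] (¬T ∨ ¬x0) ∧ ((F ∧ F) ∧ (T ∧ F))
  [3] (F ∨ ¬x0) ∧ ((F ∧ F) ∧ (T ∧ F))
  [4] ¬x0 ∧ ((F ∧ F) ∧ (T ∧ F))
  [5] ¬x0 ∧ (F ∧ (T ∧ F))
  [6] ¬x0 ∧ F
  [7] F

Answer: after 7 steps: F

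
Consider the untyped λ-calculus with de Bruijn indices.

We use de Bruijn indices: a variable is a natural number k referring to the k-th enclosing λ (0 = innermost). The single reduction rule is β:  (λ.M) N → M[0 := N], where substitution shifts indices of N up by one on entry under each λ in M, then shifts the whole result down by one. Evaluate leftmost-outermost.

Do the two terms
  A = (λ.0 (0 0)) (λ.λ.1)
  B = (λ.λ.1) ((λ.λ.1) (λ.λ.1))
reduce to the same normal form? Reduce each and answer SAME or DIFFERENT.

Answer: SAME — A ⇓ λ.λ.λ.λ.1, B ⇓ λ.λ.λ.λ.1

Derivation:
Term A:
  start: (λ.0 (0 0)) (λ.λ.1)
  step 1: (λ.λ.1) ((λ.λ.1) (λ.λ.1))
  step 2: λ.(λ.λ.1) (λ.λ.1)
  step 3: λ.λ.λ.λ.1

Term B:
  start: (λ.λ.1) ((λ.λ.1) (λ.λ.1))
  step 1: λ.(λ.λ.1) (λ.λ.1)
  step 2: λ.λ.λ.λ.1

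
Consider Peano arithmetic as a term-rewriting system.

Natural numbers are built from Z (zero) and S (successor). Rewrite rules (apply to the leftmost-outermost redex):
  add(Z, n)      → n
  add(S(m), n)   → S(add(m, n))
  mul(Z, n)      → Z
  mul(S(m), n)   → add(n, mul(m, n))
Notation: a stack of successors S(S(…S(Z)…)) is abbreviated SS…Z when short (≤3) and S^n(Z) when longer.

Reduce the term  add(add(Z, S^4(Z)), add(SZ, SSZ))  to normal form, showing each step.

  start: add(add(Z, S^4(Z)), add(SZ, SSZ))
  step 1: add(S^4(Z), add(SZ, SSZ))
  step 2: S(add(SSSZ, add(SZ, SSZ)))
  step 3: S(S(add(SSZ, add(SZ, SSZ))))
  step 4: S(S(S(add(SZ, add(SZ, SSZ)))))
  step 5: S(S(S(S(add(Z, add(SZ, SSZ))))))
  step 6: S(S(S(S(add(SZ, SSZ)))))
  step 7: S(S(S(S(S(add(Z, SSZ))))))
  step 8: S^7(Z)

Answer: normal form = S^7(Z)  (in 8 steps)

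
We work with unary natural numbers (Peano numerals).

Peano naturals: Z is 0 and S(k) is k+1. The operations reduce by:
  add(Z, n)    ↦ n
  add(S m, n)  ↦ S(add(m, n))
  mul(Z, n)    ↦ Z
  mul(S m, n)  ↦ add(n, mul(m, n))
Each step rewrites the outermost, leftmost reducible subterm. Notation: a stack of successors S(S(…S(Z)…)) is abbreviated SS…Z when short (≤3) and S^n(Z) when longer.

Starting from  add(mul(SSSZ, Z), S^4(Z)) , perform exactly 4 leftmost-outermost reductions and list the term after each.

  start: add(mul(SSSZ, Z), S^4(Z))
  [1] add(add(Z, mul(SSZ, Z)), S^4(Z))
  [2] add(mul(SSZ, Z), S^4(Z))
  [3] add(add(Z, mul(SZ, Z)), S^4(Z))
  [4] add(mul(SZ, Z), S^4(Z))

Answer: after 4 steps: add(mul(SZ, Z), S^4(Z))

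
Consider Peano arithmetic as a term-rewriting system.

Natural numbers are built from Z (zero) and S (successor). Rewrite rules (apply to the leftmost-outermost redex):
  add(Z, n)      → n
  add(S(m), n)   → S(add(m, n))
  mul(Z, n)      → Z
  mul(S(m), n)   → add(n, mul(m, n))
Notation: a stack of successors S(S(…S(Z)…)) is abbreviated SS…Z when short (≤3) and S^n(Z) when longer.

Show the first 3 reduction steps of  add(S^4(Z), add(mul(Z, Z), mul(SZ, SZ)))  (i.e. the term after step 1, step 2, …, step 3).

  start: add(S^4(Z), add(mul(Z, Z), mul(SZ, SZ)))
  →1  S(add(SSSZ, add(mul(Z, Z), mul(SZ, SZ))))
  →2  S(S(add(SSZ, add(mul(Z, Z), mul(SZ, SZ)))))
  →3  S(S(S(add(SZ, add(mul(Z, Z), mul(SZ, SZ))))))

Answer: after 3 steps: S(S(S(add(SZ, add(mul(Z, Z), mul(SZ, SZ))))))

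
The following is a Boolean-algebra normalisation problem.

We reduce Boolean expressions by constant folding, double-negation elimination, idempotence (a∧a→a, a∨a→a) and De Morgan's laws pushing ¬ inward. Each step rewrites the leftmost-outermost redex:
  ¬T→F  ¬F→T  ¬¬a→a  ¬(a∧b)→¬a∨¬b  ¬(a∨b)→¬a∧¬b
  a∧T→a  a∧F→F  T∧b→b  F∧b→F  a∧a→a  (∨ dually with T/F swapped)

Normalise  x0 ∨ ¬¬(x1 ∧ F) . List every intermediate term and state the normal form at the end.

  start: x0 ∨ ¬¬(x1 ∧ F)
  [1] x0 ∨ (x1 ∧ F)
  [2] x0 ∨ F
  [3] x0

Answer: normal form = x0  (in 3 steps)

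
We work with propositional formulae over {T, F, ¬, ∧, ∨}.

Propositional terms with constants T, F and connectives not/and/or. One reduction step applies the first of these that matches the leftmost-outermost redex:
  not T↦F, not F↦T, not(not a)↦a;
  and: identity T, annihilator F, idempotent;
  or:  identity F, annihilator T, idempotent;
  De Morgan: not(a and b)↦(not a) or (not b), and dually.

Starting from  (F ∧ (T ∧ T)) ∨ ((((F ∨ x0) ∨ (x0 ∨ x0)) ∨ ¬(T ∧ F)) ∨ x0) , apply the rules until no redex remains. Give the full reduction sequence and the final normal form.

  start: (F ∧ (T ∧ T)) ∨ ((((F ∨ x0) ∨ (x0 ∨ x0)) ∨ ¬(T ∧ F)) ∨ x0)
  [1] F ∨ ((((F ∨ x0) ∨ (x0 ∨ x0)) ∨ ¬(T ∧ F)) ∨ x0)
  [2] (((F ∨ x0) ∨ (x0 ∨ x0)) ∨ ¬(T ∧ F)) ∨ x0
  [3] ((x0 ∨ (x0 ∨ x0)) ∨ ¬(T ∧ F)) ∨ x0
  [4] ((x0 ∨ x0) ∨ ¬(T ∧ F)) ∨ x0
  [5] (x0 ∨ ¬(T ∧ F)) ∨ x0
  [6] (x0 ∨ (¬T ∨ ¬F)) ∨ x0
  [7] (x0 ∨ (F ∨ ¬F)) ∨ x0
  [8] (x0 ∨ ¬F) ∨ x0
  [9] (x0 ∨ T) ∨ x0
  [10] T ∨ x0
  [11] T

Answer: normal form = T  (in 11 steps)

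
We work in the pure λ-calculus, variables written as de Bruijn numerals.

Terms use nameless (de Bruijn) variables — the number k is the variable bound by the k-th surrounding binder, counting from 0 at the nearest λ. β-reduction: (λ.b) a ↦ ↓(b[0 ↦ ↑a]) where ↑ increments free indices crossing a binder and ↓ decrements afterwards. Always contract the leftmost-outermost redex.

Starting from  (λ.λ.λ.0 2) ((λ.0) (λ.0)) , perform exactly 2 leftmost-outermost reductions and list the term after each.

  start: (λ.λ.λ.0 2) ((λ.0) (λ.0))
  step 1: λ.λ.0 ((λ.0) (λ.0))
  step 2: λ.λ.0 (λ.0)

Answer: after 2 steps: λ.λ.0 (λ.0)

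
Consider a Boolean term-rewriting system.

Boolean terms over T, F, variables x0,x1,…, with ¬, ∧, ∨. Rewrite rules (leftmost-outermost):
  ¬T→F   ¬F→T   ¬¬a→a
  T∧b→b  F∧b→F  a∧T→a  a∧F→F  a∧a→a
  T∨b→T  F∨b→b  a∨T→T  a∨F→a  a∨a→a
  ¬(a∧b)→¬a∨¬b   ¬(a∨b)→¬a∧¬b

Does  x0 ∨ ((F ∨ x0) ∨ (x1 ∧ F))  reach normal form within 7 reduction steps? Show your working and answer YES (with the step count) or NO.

Answer: YES — reaches normal form x0 in 4 ≤ 7 steps

Working:
  start: x0 ∨ ((F ∨ x0) ∨ (x1 ∧ F))
  [1] x0 ∨ (x0 ∨ (x1 ∧ F))
  [2] x0 ∨ (x0 ∨ F)
  [3] x0 ∨ x0
  [4] x0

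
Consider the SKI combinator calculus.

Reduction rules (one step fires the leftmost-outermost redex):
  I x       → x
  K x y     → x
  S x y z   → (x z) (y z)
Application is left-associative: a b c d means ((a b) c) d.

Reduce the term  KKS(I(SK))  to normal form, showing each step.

  start: KKS(I(SK))
  step 1: K(I(SK))
  step 2: K(SK)

Answer: normal form = K(SK)  (in 2 steps)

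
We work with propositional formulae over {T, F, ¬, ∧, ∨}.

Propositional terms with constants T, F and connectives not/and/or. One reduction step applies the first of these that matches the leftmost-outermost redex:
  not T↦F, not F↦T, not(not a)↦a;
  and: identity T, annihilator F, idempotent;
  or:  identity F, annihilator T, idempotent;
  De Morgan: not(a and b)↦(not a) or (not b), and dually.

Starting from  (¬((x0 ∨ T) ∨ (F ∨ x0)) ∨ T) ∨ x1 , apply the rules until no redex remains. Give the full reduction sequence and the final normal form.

Answer: normal form = T  (in 2 steps)

Derivation:
  start: (¬((x0 ∨ T) ∨ (F ∨ x0)) ∨ T) ∨ x1
  step 1: T ∨ x1
  step 2: T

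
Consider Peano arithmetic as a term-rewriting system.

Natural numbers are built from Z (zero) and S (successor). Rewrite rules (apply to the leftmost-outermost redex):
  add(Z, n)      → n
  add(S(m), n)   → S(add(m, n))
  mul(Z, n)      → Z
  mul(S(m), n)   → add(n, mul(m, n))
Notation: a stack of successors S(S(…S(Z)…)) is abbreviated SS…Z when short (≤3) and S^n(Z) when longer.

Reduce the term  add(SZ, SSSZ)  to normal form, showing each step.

  start: add(SZ, SSSZ)
  step 1: S(add(Z, SSSZ))
  step 2: S^4(Z)

Answer: normal form = S^4(Z)  (in 2 steps)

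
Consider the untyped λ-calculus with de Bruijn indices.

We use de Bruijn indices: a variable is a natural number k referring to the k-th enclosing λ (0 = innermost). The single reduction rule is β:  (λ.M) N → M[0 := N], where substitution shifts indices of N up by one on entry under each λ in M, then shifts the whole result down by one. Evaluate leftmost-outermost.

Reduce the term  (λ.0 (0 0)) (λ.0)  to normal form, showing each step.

Answer: normal form = λ.0  (in 3 steps)

Reduction:
  start: (λ.0 (0 0)) (λ.0)
  →1  (λ.0) ((λ.0) (λ.0))
  →2  (λ.0) (λ.0)
  →3  λ.0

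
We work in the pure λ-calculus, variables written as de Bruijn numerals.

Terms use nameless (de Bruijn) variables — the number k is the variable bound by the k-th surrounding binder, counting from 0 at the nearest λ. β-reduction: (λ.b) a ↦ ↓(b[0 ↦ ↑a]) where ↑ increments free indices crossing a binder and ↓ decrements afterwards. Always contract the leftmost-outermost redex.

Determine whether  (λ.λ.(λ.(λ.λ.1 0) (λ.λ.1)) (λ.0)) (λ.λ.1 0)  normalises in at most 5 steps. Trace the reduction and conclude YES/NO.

Answer: YES — reaches normal form λ.λ.λ.1 in 4 ≤ 5 steps

Reduction:
  start: (λ.λ.(λ.(λ.λ.1 0) (λ.λ.1)) (λ.0)) (λ.λ.1 0)
  step 1: λ.(λ.(λ.λ.1 0) (λ.λ.1)) (λ.0)
  step 2: λ.(λ.λ.1 0) (λ.λ.1)
  step 3: λ.λ.(λ.λ.1) 0
  step 4: λ.λ.λ.1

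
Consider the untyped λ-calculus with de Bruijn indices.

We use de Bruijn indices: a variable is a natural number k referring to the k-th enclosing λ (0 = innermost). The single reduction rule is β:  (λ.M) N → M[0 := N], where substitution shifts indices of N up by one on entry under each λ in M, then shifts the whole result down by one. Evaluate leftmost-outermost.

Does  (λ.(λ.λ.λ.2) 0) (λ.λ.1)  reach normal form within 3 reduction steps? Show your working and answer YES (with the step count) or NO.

Answer: YES — reaches normal form λ.λ.λ.λ.1 in 2 ≤ 3 steps

Working:
  start: (λ.(λ.λ.λ.2) 0) (λ.λ.1)
  step 1: (λ.λ.λ.2) (λ.λ.1)
  step 2: λ.λ.λ.λ.1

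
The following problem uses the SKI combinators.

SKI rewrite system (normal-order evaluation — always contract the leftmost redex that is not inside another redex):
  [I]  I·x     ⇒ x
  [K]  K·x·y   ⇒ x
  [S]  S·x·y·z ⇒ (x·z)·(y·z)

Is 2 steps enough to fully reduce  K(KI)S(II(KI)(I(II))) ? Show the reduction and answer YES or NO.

  start: K(KI)S(II(KI)(I(II)))
  step 1: KI(II(KI)(I(II)))
  step 2: I

Answer: YES — reaches normal form I in 2 ≤ 2 steps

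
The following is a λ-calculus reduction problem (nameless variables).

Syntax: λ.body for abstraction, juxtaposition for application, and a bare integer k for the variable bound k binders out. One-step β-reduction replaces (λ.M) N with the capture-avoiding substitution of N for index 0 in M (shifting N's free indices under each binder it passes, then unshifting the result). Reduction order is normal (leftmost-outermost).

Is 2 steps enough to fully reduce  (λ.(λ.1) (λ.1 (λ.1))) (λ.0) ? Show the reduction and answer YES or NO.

  start: (λ.(λ.1) (λ.1 (λ.1))) (λ.0)
  →1  (λ.λ.0) (λ.(λ.0) (λ.1))
  →2  λ.0

Answer: YES — reaches normal form λ.0 in 2 ≤ 2 steps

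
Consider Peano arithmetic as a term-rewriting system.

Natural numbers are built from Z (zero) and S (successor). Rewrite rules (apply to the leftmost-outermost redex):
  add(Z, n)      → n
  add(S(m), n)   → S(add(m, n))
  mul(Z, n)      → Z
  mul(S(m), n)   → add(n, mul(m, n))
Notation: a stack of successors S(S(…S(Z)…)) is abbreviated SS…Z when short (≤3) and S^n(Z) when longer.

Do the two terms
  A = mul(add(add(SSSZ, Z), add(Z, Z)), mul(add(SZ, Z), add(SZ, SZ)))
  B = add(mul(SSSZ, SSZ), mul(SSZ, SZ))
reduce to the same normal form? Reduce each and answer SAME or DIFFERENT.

Term A:
  start: mul(add(add(SSSZ, Z), add(Z, Z)), mul(add(SZ, Z), add(SZ, SZ)))
  →1  mul(add(S(add(SSZ, Z)), add(Z, Z)), mul(add(SZ, Z), add(SZ, SZ)))
  →2  mul(S(add(add(SSZ, Z), add(Z, Z))), mul(add(SZ, Z), add(SZ, SZ)))
  →3  add(mul(add(SZ, Z), add(SZ, SZ)), mul(add(add(SSZ, Z), add(Z, Z)), mul(add(SZ, Z), add(SZ, SZ))))
  →4  add(mul(S(add(Z, Z)), add(SZ, SZ)), mul(add(add(SSZ, Z), add(Z, Z)), mul(add(SZ, Z), add(SZ, SZ))))
  →5  add(add(add(SZ, SZ), mul(add(Z, Z), add(SZ, SZ))), mul(add(add(SSZ, Z), add(Z, Z)), mul(add(SZ, Z), add(SZ, SZ))))
  →6  add(add(S(add(Z, SZ)), mul(add(Z, Z), add(SZ, SZ))), mul(add(add(SSZ, Z), add(Z, Z)), mul(add(SZ, Z), add(SZ, SZ))))
  →7  add(S(add(add(Z, SZ), mul(add(Z, Z), add(SZ, SZ)))), mul(add(add(SSZ, Z), add(Z, Z)), mul(add(SZ, Z), add(SZ, SZ))))
  →8  S(add(add(add(Z, SZ), mul(add(Z, Z), add(SZ, SZ))), mul(add(add(SSZ, Z), add(Z, Z)), mul(add(SZ, Z), add(SZ, SZ)))))
  →9  S(add(add(SZ, mul(add(Z, Z), add(SZ, SZ))), mul(add(add(SSZ, Z), add(Z, Z)), mul(add(SZ, Z), add(SZ, SZ)))))
  →10  S(add(S(add(Z, mul(add(Z, Z), add(SZ, SZ)))), mul(add(add(SSZ, Z), add(Z, Z)), mul(add(SZ, Z), add(SZ, SZ)))))
  →11  S(S(add(add(Z, mul(add(Z, Z), add(SZ, SZ))), mul(add(add(SSZ, Z), add(Z, Z)), mul(add(SZ, Z), add(SZ, SZ))))))
  →12  S(S(add(mul(add(Z, Z), add(SZ, SZ)), mul(add(add(SSZ, Z), add(Z, Z)), mul(add(SZ, Z), add(SZ, SZ))))))
  →13  S(S(add(mul(Z, add(SZ, SZ)), mul(add(add(SSZ, Z), add(Z, Z)), mul(add(SZ, Z), add(SZ, SZ))))))
  →14  S(S(add(Z, mul(add(add(SSZ, Z), add(Z, Z)), mul(add(SZ, Z), add(SZ, SZ))))))
  →15  S(S(mul(add(add(SSZ, Z), add(Z, Z)), mul(add(SZ, Z), add(SZ, SZ)))))
  →16  S(S(mul(add(S(add(SZ, Z)), add(Z, Z)), mul(add(SZ, Z), add(SZ, SZ)))))
  →17  S(S(mul(S(add(add(SZ, Z), add(Z, Z))), mul(add(SZ, Z), add(SZ, SZ)))))
  →18  S(S(add(mul(add(SZ, Z), add(SZ, SZ)), mul(add(add(SZ, Z), add(Z, Z)), mul(add(SZ, Z), add(SZ, SZ))))))
  →19  S(S(add(mul(S(add(Z, Z)), add(SZ, SZ)), mul(add(add(SZ, Z), add(Z, Z)), mul(add(SZ, Z), add(SZ, SZ))))))
  →20  S(S(add(add(add(SZ, SZ), mul(add(Z, Z), add(SZ, SZ))), mul(add(add(SZ, Z), add(Z, Z)), mul(add(SZ, Z), add(SZ, SZ))))))
  →21  S(S(add(add(S(add(Z, SZ)), mul(add(Z, Z), add(SZ, SZ))), mul(add(add(SZ, Z), add(Z, Z)), mul(add(SZ, Z), add(SZ, SZ))))))
  →22  S(S(add(S(add(add(Z, SZ), mul(add(Z, Z), add(SZ, SZ)))), mul(add(add(SZ, Z), add(Z, Z)), mul(add(SZ, Z), add(SZ, SZ))))))
  →23  S(S(S(add(add(add(Z, SZ), mul(add(Z, Z), add(SZ, SZ))), mul(add(add(SZ, Z), add(Z, Z)), mul(add(SZ, Z), add(SZ, SZ)))))))
  →24  S(S(S(add(add(SZ, mul(add(Z, Z), add(SZ, SZ))), mul(add(add(SZ, Z), add(Z, Z)), mul(add(SZ, Z), add(SZ, SZ)))))))
  →25  S(S(S(add(S(add(Z, mul(add(Z, Z), add(SZ, SZ)))), mul(add(add(SZ, Z), add(Z, Z)), mul(add(SZ, Z), add(SZ, SZ)))))))
  →26  S(S(S(S(add(add(Z, mul(add(Z, Z), add(SZ, SZ))), mul(add(add(SZ, Z), add(Z, Z)), mul(add(SZ, Z), add(SZ, SZ))))))))
  →27  S(S(S(S(add(mul(add(Z, Z), add(SZ, SZ)), mul(add(add(SZ, Z), add(Z, Z)), mul(add(SZ, Z), add(SZ, SZ))))))))
  →28  S(S(S(S(add(mul(Z, add(SZ, SZ)), mul(add(add(SZ, Z), add(Z, Z)), mul(add(SZ, Z), add(SZ, SZ))))))))
  →29  S(S(S(S(add(Z, mul(add(add(SZ, Z), add(Z, Z)), mul(add(SZ, Z), add(SZ, SZ))))))))
  →30  S(S(S(S(mul(add(add(SZ, Z), add(Z, Z)), mul(add(SZ, Z), add(SZ, SZ)))))))
  →31  S(S(S(S(mul(add(S(add(Z, Z)), add(Z, Z)), mul(add(SZ, Z), add(SZ, SZ)))))))
  →32  S(S(S(S(mul(S(add(add(Z, Z), add(Z, Z))), mul(add(SZ, Z), add(SZ, SZ)))))))
  →33  S(S(S(S(add(mul(add(SZ, Z), add(SZ, SZ)), mul(add(add(Z, Z), add(Z, Z)), mul(add(SZ, Z), add(SZ, SZ))))))))
  →34  S(S(S(S(add(mul(S(add(Z, Z)), add(SZ, SZ)), mul(add(add(Z, Z), add(Z, Z)), mul(add(SZ, Z), add(SZ, SZ))))))))
  →35  S(S(S(S(add(add(add(SZ, SZ), mul(add(Z, Z), add(SZ, SZ))), mul(add(add(Z, Z), add(Z, Z)), mul(add(SZ, Z), add(SZ, SZ))))))))
  →36  S(S(S(S(add(add(S(add(Z, SZ)), mul(add(Z, Z), add(SZ, SZ))), mul(add(add(Z, Z), add(Z, Z)), mul(add(SZ, Z), add(SZ, SZ))))))))
  →37  S(S(S(S(add(S(add(add(Z, SZ), mul(add(Z, Z), add(SZ, SZ)))), mul(add(add(Z, Z), add(Z, Z)), mul(add(SZ, Z), add(SZ, SZ))))))))
  →38  S(S(S(S(S(add(add(add(Z, SZ), mul(add(Z, Z), add(SZ, SZ))), mul(add(add(Z, Z), add(Z, Z)), mul(add(SZ, Z), add(SZ, SZ)))))))))
  →39  S(S(S(S(S(add(add(SZ, mul(add(Z, Z), add(SZ, SZ))), mul(add(add(Z, Z), add(Z, Z)), mul(add(SZ, Z), add(SZ, SZ)))))))))
  →40  S(S(S(S(S(add(S(add(Z, mul(add(Z, Z), add(SZ, SZ)))), mul(add(add(Z, Z), add(Z, Z)), mul(add(SZ, Z), add(SZ, SZ)))))))))
  →41  S(S(S(S(S(S(add(add(Z, mul(add(Z, Z), add(SZ, SZ))), mul(add(add(Z, Z), add(Z, Z)), mul(add(SZ, Z), add(SZ, SZ))))))))))
  →42  S(S(S(S(S(S(add(mul(add(Z, Z), add(SZ, SZ)), mul(add(add(Z, Z), add(Z, Z)), mul(add(SZ, Z), add(SZ, SZ))))))))))
  →43  S(S(S(S(S(S(add(mul(Z, add(SZ, SZ)), mul(add(add(Z, Z), add(Z, Z)), mul(add(SZ, Z), add(SZ, SZ))))))))))
  →44  S(S(S(S(S(S(add(Z, mul(add(add(Z, Z), add(Z, Z)), mul(add(SZ, Z), add(SZ, SZ))))))))))
  →45  S(S(S(S(S(S(mul(add(add(Z, Z), add(Z, Z)), mul(add(SZ, Z), add(SZ, SZ)))))))))
  →46  S(S(S(S(S(S(mul(add(Z, add(Z, Z)), mul(add(SZ, Z), add(SZ, SZ)))))))))
  →47  S(S(S(S(S(S(mul(add(Z, Z), mul(add(SZ, Z), add(SZ, SZ)))))))))
  →48  S(S(S(S(S(S(mul(Z, mul(add(SZ, Z), add(SZ, SZ)))))))))
  →49  S^6(Z)

Term B:
  start: add(mul(SSSZ, SSZ), mul(SSZ, SZ))
  →1  add(add(SSZ, mul(SSZ, SSZ)), mul(SSZ, SZ))
  →2  add(S(add(SZ, mul(SSZ, SSZ))), mul(SSZ, SZ))
  →3  S(add(add(SZ, mul(SSZ, SSZ)), mul(SSZ, SZ)))
  →4  S(add(S(add(Z, mul(SSZ, SSZ))), mul(SSZ, SZ)))
  →5  S(S(add(add(Z, mul(SSZ, SSZ)), mul(SSZ, SZ))))
  →6  S(S(add(mul(SSZ, SSZ), mul(SSZ, SZ))))
  →7  S(S(add(add(SSZ, mul(SZ, SSZ)), mul(SSZ, SZ))))
  →8  S(S(add(S(add(SZ, mul(SZ, SSZ))), mul(SSZ, SZ))))
  →9  S(S(S(add(add(SZ, mul(SZ, SSZ)), mul(SSZ, SZ)))))
  →10  S(S(S(add(S(add(Z, mul(SZ, SSZ))), mul(SSZ, SZ)))))
  →11  S(S(S(S(add(add(Z, mul(SZ, SSZ)), mul(SSZ, SZ))))))
  →12  S(S(S(S(add(mul(SZ, SSZ), mul(SSZ, SZ))))))
  →13  S(S(S(S(add(add(SSZ, mul(Z, SSZ)), mul(SSZ, SZ))))))
  →14  S(S(S(S(add(S(add(SZ, mul(Z, SSZ))), mul(SSZ, SZ))))))
  →15  S(S(S(S(S(add(add(SZ, mul(Z, SSZ)), mul(SSZ, SZ)))))))
  →16  S(S(S(S(S(add(S(add(Z, mul(Z, SSZ))), mul(SSZ, SZ)))))))
  →17  S(S(S(S(S(S(add(add(Z, mul(Z, SSZ)), mul(SSZ, SZ))))))))
  →18  S(S(S(S(S(S(add(mul(Z, SSZ), mul(SSZ, SZ))))))))
  →19  S(S(S(S(S(S(add(Z, mul(SSZ, SZ))))))))
  →20  S(S(S(S(S(S(mul(SSZ, SZ)))))))
  →21  S(S(S(S(S(S(add(SZ, mul(SZ, SZ))))))))
  →22  S(S(S(S(S(S(S(add(Z, mul(SZ, SZ)))))))))
  →23  S(S(S(S(S(S(S(mul(SZ, SZ))))))))
  →24  S(S(S(S(S(S(S(add(SZ, mul(Z, SZ)))))))))
  →25  S(S(S(S(S(S(S(S(add(Z, mul(Z, SZ))))))))))
  →26  S(S(S(S(S(S(S(S(mul(Z, SZ)))))))))
  →27  S^8(Z)

Answer: DIFFERENT — A ⇓ S^6(Z), B ⇓ S^8(Z)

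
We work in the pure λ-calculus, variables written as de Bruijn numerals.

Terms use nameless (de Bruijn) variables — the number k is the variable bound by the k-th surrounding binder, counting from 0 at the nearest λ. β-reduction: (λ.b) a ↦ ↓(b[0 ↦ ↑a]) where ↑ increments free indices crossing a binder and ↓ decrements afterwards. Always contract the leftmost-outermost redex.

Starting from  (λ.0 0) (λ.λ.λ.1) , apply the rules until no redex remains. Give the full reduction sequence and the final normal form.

  start: (λ.0 0) (λ.λ.λ.1)
  [1] (λ.λ.λ.1) (λ.λ.λ.1)
  [2] λ.λ.1

Answer: normal form = λ.λ.1  (in 2 steps)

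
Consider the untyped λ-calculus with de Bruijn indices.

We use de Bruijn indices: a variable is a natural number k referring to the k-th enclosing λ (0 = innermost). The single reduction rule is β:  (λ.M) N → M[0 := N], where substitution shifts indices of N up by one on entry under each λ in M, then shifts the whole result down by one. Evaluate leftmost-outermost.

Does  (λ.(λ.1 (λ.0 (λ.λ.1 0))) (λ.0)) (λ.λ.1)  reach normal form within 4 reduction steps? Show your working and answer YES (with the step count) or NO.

  start: (λ.(λ.1 (λ.0 (λ.λ.1 0))) (λ.0)) (λ.λ.1)
  →1  (λ.(λ.λ.1) (λ.0 (λ.λ.1 0))) (λ.0)
  →2  (λ.λ.1) (λ.0 (λ.λ.1 0))
  →3  λ.λ.0 (λ.λ.1 0)

Answer: YES — reaches normal form λ.λ.0 (λ.λ.1 0) in 3 ≤ 4 steps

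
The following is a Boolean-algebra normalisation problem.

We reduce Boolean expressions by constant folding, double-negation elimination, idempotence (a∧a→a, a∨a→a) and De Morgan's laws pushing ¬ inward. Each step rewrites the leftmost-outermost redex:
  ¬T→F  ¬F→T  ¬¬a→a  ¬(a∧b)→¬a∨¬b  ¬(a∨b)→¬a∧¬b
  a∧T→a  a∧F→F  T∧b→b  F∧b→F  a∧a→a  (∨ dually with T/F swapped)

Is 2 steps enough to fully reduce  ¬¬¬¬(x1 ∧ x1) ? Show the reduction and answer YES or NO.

  start: ¬¬¬¬(x1 ∧ x1)
  →1  ¬¬(x1 ∧ x1)
  →2  x1 ∧ x1

Answer: NO — after 2 steps the term is x1 ∧ x1, not yet normal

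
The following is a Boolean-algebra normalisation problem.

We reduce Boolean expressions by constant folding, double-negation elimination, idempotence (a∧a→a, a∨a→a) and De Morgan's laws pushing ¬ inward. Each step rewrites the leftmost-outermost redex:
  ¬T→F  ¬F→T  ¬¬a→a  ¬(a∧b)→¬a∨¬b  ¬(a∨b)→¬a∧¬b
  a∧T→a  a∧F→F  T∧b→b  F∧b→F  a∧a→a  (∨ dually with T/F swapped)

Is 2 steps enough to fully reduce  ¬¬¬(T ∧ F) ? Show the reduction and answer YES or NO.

  start: ¬¬¬(T ∧ F)
  →1  ¬(T ∧ F)
  →2  ¬T ∨ ¬F

Answer: NO — after 2 steps the term is ¬T ∨ ¬F, not yet normal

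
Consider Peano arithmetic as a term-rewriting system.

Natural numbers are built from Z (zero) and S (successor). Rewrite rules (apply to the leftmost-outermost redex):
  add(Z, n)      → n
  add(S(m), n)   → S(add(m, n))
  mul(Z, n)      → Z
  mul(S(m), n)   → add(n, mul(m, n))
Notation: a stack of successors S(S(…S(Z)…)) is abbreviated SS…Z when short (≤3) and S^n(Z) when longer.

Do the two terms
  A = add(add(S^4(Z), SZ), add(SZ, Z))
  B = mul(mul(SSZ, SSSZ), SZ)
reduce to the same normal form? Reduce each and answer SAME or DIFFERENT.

Term A:
  start: add(add(S^4(Z), SZ), add(SZ, Z))
  step 1: add(S(add(SSSZ, SZ)), add(SZ, Z))
  step 2: S(add(add(SSSZ, SZ), add(SZ, Z)))
  step 3: S(add(S(add(SSZ, SZ)), add(SZ, Z)))
  step 4: S(S(add(add(SSZ, SZ), add(SZ, Z))))
  step 5: S(S(add(S(add(SZ, SZ)), add(SZ, Z))))
  step 6: S(S(S(add(add(SZ, SZ), add(SZ, Z)))))
  step 7: S(S(S(add(S(add(Z, SZ)), add(SZ, Z)))))
  step 8: S(S(S(S(add(add(Z, SZ), add(SZ, Z))))))
  step 9: S(S(S(S(add(SZ, add(SZ, Z))))))
  step 10: S(S(S(S(S(add(Z, add(SZ, Z)))))))
  step 11: S(S(S(S(S(add(SZ, Z))))))
  step 12: S(S(S(S(S(S(add(Z, Z)))))))
  step 13: S^6(Z)

Term B:
  start: mul(mul(SSZ, SSSZ), SZ)
  step 1: mul(add(SSSZ, mul(SZ, SSSZ)), SZ)
  step 2: mul(S(add(SSZ, mul(SZ, SSSZ))), SZ)
  step 3: add(SZ, mul(add(SSZ, mul(SZ, SSSZ)), SZ))
  step 4: S(add(Z, mul(add(SSZ, mul(SZ, SSSZ)), SZ)))
  step 5: S(mul(add(SSZ, mul(SZ, SSSZ)), SZ))
  step 6: S(mul(S(add(SZ, mul(SZ, SSSZ))), SZ))
  step 7: S(add(SZ, mul(add(SZ, mul(SZ, SSSZ)), SZ)))
  step 8: S(S(add(Z, mul(add(SZ, mul(SZ, SSSZ)), SZ))))
  step 9: S(S(mul(add(SZ, mul(SZ, SSSZ)), SZ)))
  step 10: S(S(mul(S(add(Z, mul(SZ, SSSZ))), SZ)))
  step 11: S(S(add(SZ, mul(add(Z, mul(SZ, SSSZ)), SZ))))
  step 12: S(S(S(add(Z, mul(add(Z, mul(SZ, SSSZ)), SZ)))))
  step 13: S(S(S(mul(add(Z, mul(SZ, SSSZ)), SZ))))
  step 14: S(S(S(mul(mul(SZ, SSSZ), SZ))))
  step 15: S(S(S(mul(add(SSSZ, mul(Z, SSSZ)), SZ))))
  step 16: S(S(S(mul(S(add(SSZ, mul(Z, SSSZ))), SZ))))
  step 17: S(S(S(add(SZ, mul(add(SSZ, mul(Z, SSSZ)), SZ)))))
  step 18: S(S(S(S(add(Z, mul(add(SSZ, mul(Z, SSSZ)), SZ))))))
  step 19: S(S(S(S(mul(add(SSZ, mul(Z, SSSZ)), SZ)))))
  step 20: S(S(S(S(mul(S(add(SZ, mul(Z, SSSZ))), SZ)))))
  step 21: S(S(S(S(add(SZ, mul(add(SZ, mul(Z, SSSZ)), SZ))))))
  step 22: S(S(S(S(S(add(Z, mul(add(SZ, mul(Z, SSSZ)), SZ)))))))
  step 23: S(S(S(S(S(mul(add(SZ, mul(Z, SSSZ)), SZ))))))
  step 24: S(S(S(S(S(mul(S(add(Z, mul(Z, SSSZ))), SZ))))))
  step 25: S(S(S(S(S(add(SZ, mul(add(Z, mul(Z, SSSZ)), SZ)))))))
  step 26: S(S(S(S(S(S(add(Z, mul(add(Z, mul(Z, SSSZ)), SZ))))))))
  step 27: S(S(S(S(S(S(mul(add(Z, mul(Z, SSSZ)), SZ)))))))
  step 28: S(S(S(S(S(S(mul(mul(Z, SSSZ), SZ)))))))
  step 29: S(S(S(S(S(S(mul(Z, SZ)))))))
  step 30: S^6(Z)

Answer: SAME — A ⇓ S^6(Z), B ⇓ S^6(Z)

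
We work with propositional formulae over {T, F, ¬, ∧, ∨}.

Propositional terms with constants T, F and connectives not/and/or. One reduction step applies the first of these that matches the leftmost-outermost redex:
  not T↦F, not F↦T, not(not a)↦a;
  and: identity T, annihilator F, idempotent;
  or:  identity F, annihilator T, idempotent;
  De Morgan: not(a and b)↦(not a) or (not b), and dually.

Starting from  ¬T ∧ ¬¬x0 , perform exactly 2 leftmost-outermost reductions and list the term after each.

Answer: after 2 steps: F

Derivation:
  start: ¬T ∧ ¬¬x0
  [1] F ∧ ¬¬x0
  [2] F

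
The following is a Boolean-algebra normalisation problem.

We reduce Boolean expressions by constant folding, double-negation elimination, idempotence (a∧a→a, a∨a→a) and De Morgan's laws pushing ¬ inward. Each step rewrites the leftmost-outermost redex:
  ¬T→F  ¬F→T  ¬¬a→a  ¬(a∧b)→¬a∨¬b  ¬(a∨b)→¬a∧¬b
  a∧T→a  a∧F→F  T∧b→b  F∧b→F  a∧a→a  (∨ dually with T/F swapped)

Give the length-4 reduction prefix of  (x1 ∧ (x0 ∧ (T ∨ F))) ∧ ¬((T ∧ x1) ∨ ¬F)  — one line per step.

Answer: after 4 steps: (x1 ∧ x0) ∧ ((¬T ∨ ¬x1) ∧ ¬¬F)

Derivation:
  start: (x1 ∧ (x0 ∧ (T ∨ F))) ∧ ¬((T ∧ x1) ∨ ¬F)
  [1] (x1 ∧ (x0 ∧ T)) ∧ ¬((T ∧ x1) ∨ ¬F)
  [2] (x1 ∧ x0) ∧ ¬((T ∧ x1) ∨ ¬F)
  [3] (x1 ∧ x0) ∧ (¬(T ∧ x1) ∧ ¬¬F)
  [4] (x1 ∧ x0) ∧ ((¬T ∨ ¬x1) ∧ ¬¬F)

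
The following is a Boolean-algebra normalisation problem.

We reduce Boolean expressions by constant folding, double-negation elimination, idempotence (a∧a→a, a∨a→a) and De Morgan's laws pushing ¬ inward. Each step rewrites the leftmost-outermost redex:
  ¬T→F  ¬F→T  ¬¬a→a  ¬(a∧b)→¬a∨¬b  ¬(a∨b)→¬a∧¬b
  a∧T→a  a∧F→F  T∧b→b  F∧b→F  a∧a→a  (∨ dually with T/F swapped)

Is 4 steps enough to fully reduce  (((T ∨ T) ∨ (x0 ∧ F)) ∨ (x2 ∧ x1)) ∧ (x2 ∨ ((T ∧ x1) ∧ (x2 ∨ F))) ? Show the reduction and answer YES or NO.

Answer: NO — after 4 steps the term is x2 ∨ ((T ∧ x1) ∧ (x2 ∨ F)), not yet normal

Reduction:
  start: (((T ∨ T) ∨ (x0 ∧ F)) ∨ (x2 ∧ x1)) ∧ (x2 ∨ ((T ∧ x1) ∧ (x2 ∨ F)))
  →1  ((T ∨ (x0 ∧ F)) ∨ (x2 ∧ x1)) ∧ (x2 ∨ ((T ∧ x1) ∧ (x2 ∨ F)))
  →2  (T ∨ (x2 ∧ x1)) ∧ (x2 ∨ ((T ∧ x1) ∧ (x2 ∨ F)))
  →3  T ∧ (x2 ∨ ((T ∧ x1) ∧ (x2 ∨ F)))
  →4  x2 ∨ ((T ∧ x1) ∧ (x2 ∨ F))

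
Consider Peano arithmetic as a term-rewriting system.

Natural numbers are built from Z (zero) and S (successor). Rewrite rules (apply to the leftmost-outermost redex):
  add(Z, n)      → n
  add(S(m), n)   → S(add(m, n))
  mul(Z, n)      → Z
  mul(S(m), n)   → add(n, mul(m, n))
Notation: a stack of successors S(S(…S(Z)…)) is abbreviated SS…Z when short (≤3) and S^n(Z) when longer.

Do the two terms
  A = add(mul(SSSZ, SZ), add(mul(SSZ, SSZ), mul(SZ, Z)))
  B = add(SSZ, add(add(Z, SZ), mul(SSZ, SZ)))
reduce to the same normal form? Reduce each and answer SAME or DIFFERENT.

Answer: DIFFERENT — A ⇓ S^7(Z), B ⇓ S^5(Z)

Working:
Term A:
  start: add(mul(SSSZ, SZ), add(mul(SSZ, SSZ), mul(SZ, Z)))
  →1  add(add(SZ, mul(SSZ, SZ)), add(mul(SSZ, SSZ), mul(SZ, Z)))
  →2  add(S(add(Z, mul(SSZ, SZ))), add(mul(SSZ, SSZ), mul(SZ, Z)))
  →3  S(add(add(Z, mul(SSZ, SZ)), add(mul(SSZ, SSZ), mul(SZ, Z))))
  →4  S(add(mul(SSZ, SZ), add(mul(SSZ, SSZ), mul(SZ, Z))))
  →5  S(add(add(SZ, mul(SZ, SZ)), add(mul(SSZ, SSZ), mul(SZ, Z))))
  →6  S(add(S(add(Z, mul(SZ, SZ))), add(mul(SSZ, SSZ), mul(SZ, Z))))
  →7  S(S(add(add(Z, mul(SZ, SZ)), add(mul(SSZ, SSZ), mul(SZ, Z)))))
  →8  S(S(add(mul(SZ, SZ), add(mul(SSZ, SSZ), mul(SZ, Z)))))
  →9  S(S(add(add(SZ, mul(Z, SZ)), add(mul(SSZ, SSZ), mul(SZ, Z)))))
  →10  S(S(add(S(add(Z, mul(Z, SZ))), add(mul(SSZ, SSZ), mul(SZ, Z)))))
  →11  S(S(S(add(add(Z, mul(Z, SZ)), add(mul(SSZ, SSZ), mul(SZ, Z))))))
  →12  S(S(S(add(mul(Z, SZ), add(mul(SSZ, SSZ), mul(SZ, Z))))))
  →13  S(S(S(add(Z, add(mul(SSZ, SSZ), mul(SZ, Z))))))
  →14  S(S(S(add(mul(SSZ, SSZ), mul(SZ, Z)))))
  →15  S(S(S(add(add(SSZ, mul(SZ, SSZ)), mul(SZ, Z)))))
  →16  S(S(S(add(S(add(SZ, mul(SZ, SSZ))), mul(SZ, Z)))))
  →17  S(S(S(S(add(add(SZ, mul(SZ, SSZ)), mul(SZ, Z))))))
  →18  S(S(S(S(add(S(add(Z, mul(SZ, SSZ))), mul(SZ, Z))))))
  →19  S(S(S(S(S(add(add(Z, mul(SZ, SSZ)), mul(SZ, Z)))))))
  →20  S(S(S(S(S(add(mul(SZ, SSZ), mul(SZ, Z)))))))
  →21  S(S(S(S(S(add(add(SSZ, mul(Z, SSZ)), mul(SZ, Z)))))))
  →22  S(S(S(S(S(add(S(add(SZ, mul(Z, SSZ))), mul(SZ, Z)))))))
  →23  S(S(S(S(S(S(add(add(SZ, mul(Z, SSZ)), mul(SZ, Z))))))))
  →24  S(S(S(S(S(S(add(S(add(Z, mul(Z, SSZ))), mul(SZ, Z))))))))
  →25  S(S(S(S(S(S(S(add(add(Z, mul(Z, SSZ)), mul(SZ, Z)))))))))
  →26  S(S(S(S(S(S(S(add(mul(Z, SSZ), mul(SZ, Z)))))))))
  →27  S(S(S(S(S(S(S(add(Z, mul(SZ, Z)))))))))
  →28  S(S(S(S(S(S(S(mul(SZ, Z))))))))
  →29  S(S(S(S(S(S(S(add(Z, mul(Z, Z)))))))))
  →30  S(S(S(S(S(S(S(mul(Z, Z))))))))
  →31  S^7(Z)

Term B:
  start: add(SSZ, add(add(Z, SZ), mul(SSZ, SZ)))
  →1  S(add(SZ, add(add(Z, SZ), mul(SSZ, SZ))))
  →2  S(S(add(Z, add(add(Z, SZ), mul(SSZ, SZ)))))
  →3  S(S(add(add(Z, SZ), mul(SSZ, SZ))))
  →4  S(S(add(SZ, mul(SSZ, SZ))))
  →5  S(S(S(add(Z, mul(SSZ, SZ)))))
  →6  S(S(S(mul(SSZ, SZ))))
  →7  S(S(S(add(SZ, mul(SZ, SZ)))))
  →8  S(S(S(S(add(Z, mul(SZ, SZ))))))
  →9  S(S(S(S(mul(SZ, SZ)))))
  →10  S(S(S(S(add(SZ, mul(Z, SZ))))))
  →11  S(S(S(S(S(add(Z, mul(Z, SZ)))))))
  →12  S(S(S(S(S(mul(Z, SZ))))))
  →13  S^5(Z)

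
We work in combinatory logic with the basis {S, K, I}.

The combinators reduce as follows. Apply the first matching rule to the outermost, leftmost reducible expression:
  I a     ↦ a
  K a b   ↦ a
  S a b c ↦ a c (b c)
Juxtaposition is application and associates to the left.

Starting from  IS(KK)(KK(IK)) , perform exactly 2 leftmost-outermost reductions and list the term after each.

Answer: after 2 steps: S(KK)K

Derivation:
  start: IS(KK)(KK(IK))
  [1] S(KK)(KK(IK))
  [2] S(KK)K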